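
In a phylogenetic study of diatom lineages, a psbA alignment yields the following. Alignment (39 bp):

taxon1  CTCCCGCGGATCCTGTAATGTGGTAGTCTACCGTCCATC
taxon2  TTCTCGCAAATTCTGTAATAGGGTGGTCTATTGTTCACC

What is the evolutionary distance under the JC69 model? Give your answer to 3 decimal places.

0.396

The sequences differ at 12 of 39 sites, so p = 12/39 ≈ 0.307692.
d = −(3/4) ln(1 − 4p/3) = −0.75 ln(1 − 0.410256) = −0.75 ln(0.589744)
  = −0.75 × (-0.528067) = 0.396050 substitutions/site.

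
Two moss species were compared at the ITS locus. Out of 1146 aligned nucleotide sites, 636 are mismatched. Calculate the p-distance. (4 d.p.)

0.5550

p = 636/1146 = 0.554973… ≈ 0.5550 (to 4 d.p.).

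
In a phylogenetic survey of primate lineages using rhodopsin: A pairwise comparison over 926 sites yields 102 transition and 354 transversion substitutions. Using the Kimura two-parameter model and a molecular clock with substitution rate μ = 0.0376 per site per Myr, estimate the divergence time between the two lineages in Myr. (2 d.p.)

P = 102/926 ≈ 0.110151 and Q = 354/926 ≈ 0.382289.
Under the Kimura two-parameter model, d = −½ ln(1 − 2P − Q) − ¼ ln(1 − 2Q).
1 − 2P − Q = 0.397409, giving −½ ln(0.397409) = 0.461395.
1 − 2Q = 0.235422, giving −¼ ln(0.235422) = 0.361594.
d = 0.461395 + 0.361594 = 0.822989.
Under a molecular clock d = 2μt, so t = d/(2μ) = 0.822989 / (2 × 0.0376) = 10.94 Myr.

10.94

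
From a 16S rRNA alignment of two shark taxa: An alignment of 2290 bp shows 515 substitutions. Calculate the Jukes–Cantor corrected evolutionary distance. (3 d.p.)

p = 515/2290 ≈ 0.224891.
d = −(3/4) ln(1 − 4p/3) = −0.75 ln(1 − 0.299855) = −0.75 ln(0.700145)
  = −0.75 × (-0.356468) = 0.267351 substitutions/site.

0.267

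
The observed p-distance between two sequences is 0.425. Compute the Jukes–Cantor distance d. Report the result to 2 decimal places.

0.63

d = −(3/4) ln(1 − 4p/3) = −0.75 ln(1 − 0.566667) = −0.75 ln(0.433333)
  = −0.75 × (-0.836249) = 0.627187 substitutions/site.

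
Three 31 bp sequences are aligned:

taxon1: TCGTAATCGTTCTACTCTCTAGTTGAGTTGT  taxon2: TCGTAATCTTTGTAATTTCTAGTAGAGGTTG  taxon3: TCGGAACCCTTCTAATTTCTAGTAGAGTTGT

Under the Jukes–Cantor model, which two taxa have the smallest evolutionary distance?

taxon1–taxon2: 8/31 differ, p = 0.258, d = 0.316.
taxon1–taxon3: 6/31 differ, p = 0.194, d = 0.224.
taxon2–taxon3: 7/31 differ, p = 0.226, d = 0.269.
The smallest distance is between taxon1 and taxon3.

taxon1 and taxon3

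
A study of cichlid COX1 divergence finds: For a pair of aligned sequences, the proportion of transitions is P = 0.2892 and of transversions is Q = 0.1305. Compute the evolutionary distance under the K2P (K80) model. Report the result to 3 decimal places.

Under the Kimura two-parameter model, d = −½ ln(1 − 2P − Q) − ¼ ln(1 − 2Q).
1 − 2P − Q = 0.2911, giving −½ ln(0.2911) = 0.617044.
1 − 2Q = 0.739, giving −¼ ln(0.739) = 0.075614.
d = 0.617044 + 0.075614 = 0.692658.

0.693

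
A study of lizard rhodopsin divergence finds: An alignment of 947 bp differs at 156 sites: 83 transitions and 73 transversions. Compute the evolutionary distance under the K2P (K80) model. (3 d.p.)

0.187

P = 83/947 ≈ 0.087645 and Q = 73/947 ≈ 0.077086.
Under the Kimura two-parameter model, d = −½ ln(1 − 2P − Q) − ¼ ln(1 − 2Q).
1 − 2P − Q = 0.747624, giving −½ ln(0.747624) = 0.145428.
1 − 2Q = 0.845828, giving −¼ ln(0.845828) = 0.041860.
d = 0.145428 + 0.041860 = 0.187288.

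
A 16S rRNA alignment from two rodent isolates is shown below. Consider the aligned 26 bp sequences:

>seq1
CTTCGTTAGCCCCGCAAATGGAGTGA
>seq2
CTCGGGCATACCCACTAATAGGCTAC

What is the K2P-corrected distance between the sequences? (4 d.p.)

0.8494

Of 26 sites, 6 differences are transitions and 7 are transversions, so P = 6/26 ≈ 0.230769 and Q = 7/26 ≈ 0.269231.
Under the Kimura two-parameter model, d = −½ ln(1 − 2P − Q) − ¼ ln(1 − 2Q).
1 − 2P − Q = 0.269231, giving −½ ln(0.269231) = 0.656093.
1 − 2Q = 0.461538, giving −¼ ln(0.461538) = 0.193298.
d = 0.656093 + 0.193298 = 0.849391.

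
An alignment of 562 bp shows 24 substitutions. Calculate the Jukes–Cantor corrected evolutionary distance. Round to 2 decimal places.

p = 24/562 ≈ 0.042705.
d = −(3/4) ln(1 − 4p/3) = −0.75 ln(1 − 0.05694) = −0.75 ln(0.94306)
  = −0.75 × (-0.058625) = 0.043969 substitutions/site.

0.04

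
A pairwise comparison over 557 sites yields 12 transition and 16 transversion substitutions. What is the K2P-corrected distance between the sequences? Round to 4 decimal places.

0.0521

P = 12/557 ≈ 0.021544 and Q = 16/557 ≈ 0.028725.
Under the Kimura two-parameter model, d = −½ ln(1 − 2P − Q) − ¼ ln(1 − 2Q).
1 − 2P − Q = 0.928187, giving −½ ln(0.928187) = 0.037261.
1 − 2Q = 0.94255, giving −¼ ln(0.94255) = 0.014792.
d = 0.037261 + 0.014792 = 0.052053.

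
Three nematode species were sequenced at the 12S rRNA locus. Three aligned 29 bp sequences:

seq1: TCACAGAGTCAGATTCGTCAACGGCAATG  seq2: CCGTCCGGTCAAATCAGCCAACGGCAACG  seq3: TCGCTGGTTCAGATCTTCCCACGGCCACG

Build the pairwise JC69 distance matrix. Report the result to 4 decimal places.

d(seq1,seq2) = 0.5285, d(seq1,seq3) = 0.5285, d(seq2,seq3) = 0.4618

seq1–seq2: 11/29 sites differ → p ≈ 0.37931, d = −0.75 ln(1 − 0.505747) = 0.528531 ≈ 0.5285.
seq1–seq3: 11/29 sites differ → p ≈ 0.37931, d = −0.75 ln(1 − 0.505747) = 0.528531 ≈ 0.5285.
seq2–seq3: 10/29 sites differ → p ≈ 0.344828, d = −0.75 ln(1 − 0.459771) = 0.461822 ≈ 0.4618.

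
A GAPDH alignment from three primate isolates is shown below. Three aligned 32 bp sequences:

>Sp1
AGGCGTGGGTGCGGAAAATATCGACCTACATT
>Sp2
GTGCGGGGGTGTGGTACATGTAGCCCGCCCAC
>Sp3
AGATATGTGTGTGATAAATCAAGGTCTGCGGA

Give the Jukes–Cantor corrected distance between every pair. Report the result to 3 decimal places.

Sp1–Sp2: 14/32 sites differ → p = 0.4375, d = −0.75 ln(1 − 0.583333) = 0.656601 ≈ 0.657.
Sp1–Sp3: 16/32 sites differ → p = 0.5, d = −0.75 ln(1 − 0.666667) = 0.823960 ≈ 0.824.
Sp2–Sp3: 18/32 sites differ → p = 0.5625, d = −0.75 ln(1 − 0.75) = 1.039721 ≈ 1.040.

d(Sp1,Sp2) = 0.657, d(Sp1,Sp3) = 0.824, d(Sp2,Sp3) = 1.040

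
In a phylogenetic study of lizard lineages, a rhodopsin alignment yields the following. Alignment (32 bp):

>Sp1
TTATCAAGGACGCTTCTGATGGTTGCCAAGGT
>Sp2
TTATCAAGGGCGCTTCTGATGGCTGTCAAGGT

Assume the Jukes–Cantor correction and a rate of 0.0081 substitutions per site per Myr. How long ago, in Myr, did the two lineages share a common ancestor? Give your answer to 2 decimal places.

6.18

The sequences differ at 3 of 32 sites (10, 23, 26), so p = 3/32 = 0.09375.
d = −(3/4) ln(1 − 4p/3) = −0.75 ln(1 − 0.125) = −0.75 ln(0.875)
  = −0.75 × (-0.133531) = 0.100148 substitutions/site.
Under a molecular clock d = 2μt, so t = d/(2μ) = 0.100148 / (2 × 0.0081) = 6.18 Myr.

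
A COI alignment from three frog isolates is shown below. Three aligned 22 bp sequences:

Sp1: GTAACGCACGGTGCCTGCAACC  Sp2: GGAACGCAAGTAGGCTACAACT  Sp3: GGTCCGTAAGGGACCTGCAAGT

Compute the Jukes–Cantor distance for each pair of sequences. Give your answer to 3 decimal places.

d(Sp1,Sp2) = 0.414, d(Sp1,Sp3) = 0.591, d(Sp2,Sp3) = 0.591

Sp1–Sp2: 7/22 sites differ → p ≈ 0.318182, d = −0.75 ln(1 − 0.424243) = 0.414052 ≈ 0.414.
Sp1–Sp3: 9/22 sites differ → p ≈ 0.409091, d = −0.75 ln(1 − 0.545455) = 0.591344 ≈ 0.591.
Sp2–Sp3: 9/22 sites differ → p ≈ 0.409091, d = −0.75 ln(1 − 0.545455) = 0.591344 ≈ 0.591.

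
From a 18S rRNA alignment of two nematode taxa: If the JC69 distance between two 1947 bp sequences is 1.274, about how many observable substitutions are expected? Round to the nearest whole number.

Invert JC69: p = (3/4)(1 − e^(−4d/3)) = 0.75 × (1 − e^(-1.698667)) = 0.75 × (1 − 0.182927) = 0.612805.
Expected differing sites = pL ≈ 0.612805 × 1947 = 1193.131335 ≈ 1193.

1193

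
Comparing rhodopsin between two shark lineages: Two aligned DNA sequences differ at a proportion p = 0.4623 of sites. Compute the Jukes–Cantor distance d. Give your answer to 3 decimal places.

0.719

d = −(3/4) ln(1 − 4p/3) = −0.75 ln(1 − 0.6164) = −0.75 ln(0.3836)
  = −0.75 × (-0.958155) = 0.718616 substitutions/site.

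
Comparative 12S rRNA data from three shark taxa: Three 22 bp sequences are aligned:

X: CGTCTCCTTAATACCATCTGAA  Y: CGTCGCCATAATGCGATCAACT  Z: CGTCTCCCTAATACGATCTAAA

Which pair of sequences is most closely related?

X and Z

X–Y: 8/22 differ, p = 0.364, d = 0.497.
X–Z: 3/22 differ, p = 0.136, d = 0.151.
Y–Z: 6/22 differ, p = 0.273, d = 0.339.
The smallest distance is between X and Z.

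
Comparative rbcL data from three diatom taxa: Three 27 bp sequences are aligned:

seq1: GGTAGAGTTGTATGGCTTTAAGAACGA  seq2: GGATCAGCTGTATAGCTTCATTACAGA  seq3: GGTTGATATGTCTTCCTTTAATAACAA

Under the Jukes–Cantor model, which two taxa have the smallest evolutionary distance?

seq1–seq2: 10/27 differ, p = 0.370, d = 0.511.
seq1–seq3: 8/27 differ, p = 0.296, d = 0.377.
seq2–seq3: 12/27 differ, p = 0.444, d = 0.673.
The smallest distance is between seq1 and seq3.

seq1 and seq3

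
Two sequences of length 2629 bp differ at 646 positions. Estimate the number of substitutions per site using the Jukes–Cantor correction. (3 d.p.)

p = 646/2629 ≈ 0.245721.
d = −(3/4) ln(1 − 4p/3) = −0.75 ln(1 − 0.327628) = −0.75 ln(0.672372)
  = −0.75 × (-0.396944) = 0.297708 substitutions/site.

0.298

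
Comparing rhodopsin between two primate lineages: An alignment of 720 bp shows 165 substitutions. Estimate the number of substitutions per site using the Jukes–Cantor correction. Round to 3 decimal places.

0.273

p = 165/720 ≈ 0.229167.
d = −(3/4) ln(1 − 4p/3) = −0.75 ln(1 − 0.305556) = −0.75 ln(0.694444)
  = −0.75 × (-0.364644) = 0.273483 substitutions/site.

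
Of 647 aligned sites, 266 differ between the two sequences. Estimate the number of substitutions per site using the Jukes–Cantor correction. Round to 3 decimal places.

0.596

p = 266/647 ≈ 0.411128.
d = −(3/4) ln(1 − 4p/3) = −0.75 ln(1 − 0.548171) = −0.75 ln(0.451829)
  = −0.75 × (-0.794451) = 0.595838 substitutions/site.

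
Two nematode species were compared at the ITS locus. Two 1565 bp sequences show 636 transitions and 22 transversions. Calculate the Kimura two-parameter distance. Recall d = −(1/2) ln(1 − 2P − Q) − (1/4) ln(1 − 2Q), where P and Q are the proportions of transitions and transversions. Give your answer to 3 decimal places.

P = 636/1565 ≈ 0.40639 and Q = 22/1565 ≈ 0.014058.
Under the Kimura two-parameter model, d = −½ ln(1 − 2P − Q) − ¼ ln(1 − 2Q).
1 − 2P − Q = 0.173162, giving −½ ln(0.173162) = 0.876764.
1 − 2Q = 0.971884, giving −¼ ln(0.971884) = 0.007130.
d = 0.876764 + 0.007130 = 0.883894.

0.884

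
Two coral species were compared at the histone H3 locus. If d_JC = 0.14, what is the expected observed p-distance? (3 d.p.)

p = (3/4)(1 − e^(−4d/3)) = 0.75 × (1 − e^(-0.186667)) = 0.75 × (1 − 0.829720) = 0.127710.

0.128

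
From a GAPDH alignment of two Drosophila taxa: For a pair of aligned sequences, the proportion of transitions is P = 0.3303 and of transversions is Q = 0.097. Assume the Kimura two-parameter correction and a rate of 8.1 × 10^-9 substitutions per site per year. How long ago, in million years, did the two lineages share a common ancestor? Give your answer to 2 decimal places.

47.07

Under the Kimura two-parameter model, d = −½ ln(1 − 2P − Q) − ¼ ln(1 − 2Q).
1 − 2P − Q = 0.2424, giving −½ ln(0.2424) = 0.708583.
1 − 2Q = 0.806, giving −¼ ln(0.806) = 0.053918.
d = 0.708583 + 0.053918 = 0.762501.
Under a molecular clock d = 2μt, so t = d/(2μ) = 0.762501 / (2 × 8.1 × 10^-9) = 47.07 million years.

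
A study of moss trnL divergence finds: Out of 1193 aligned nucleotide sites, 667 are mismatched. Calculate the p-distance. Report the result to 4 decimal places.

0.5591

p = 667/1193 = 0.559094… ≈ 0.5591 (to 4 d.p.).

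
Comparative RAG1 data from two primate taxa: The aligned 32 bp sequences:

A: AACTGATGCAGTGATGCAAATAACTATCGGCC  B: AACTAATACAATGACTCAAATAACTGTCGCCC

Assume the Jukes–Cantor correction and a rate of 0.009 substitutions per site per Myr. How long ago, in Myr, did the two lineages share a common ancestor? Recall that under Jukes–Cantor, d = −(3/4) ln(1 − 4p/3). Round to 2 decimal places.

The sequences differ at 7 of 32 sites (5, 8, 11, 15, 16, 26, 30), so p = 7/32 = 0.21875.
d = −(3/4) ln(1 − 4p/3) = −0.75 ln(1 − 0.291667) = −0.75 ln(0.708333)
  = −0.75 × (-0.344841) = 0.258631 substitutions/site.
Under a molecular clock d = 2μt, so t = d/(2μ) = 0.258631 / (2 × 0.009) = 14.37 Myr.

14.37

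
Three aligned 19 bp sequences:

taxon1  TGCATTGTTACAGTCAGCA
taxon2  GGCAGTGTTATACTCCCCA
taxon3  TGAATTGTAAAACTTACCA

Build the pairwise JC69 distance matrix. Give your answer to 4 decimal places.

taxon1–taxon2: 6/19 sites differ → p ≈ 0.315789, d = −0.75 ln(1 − 0.421052) = 0.409907 ≈ 0.4099.
taxon1–taxon3: 6/19 sites differ → p ≈ 0.315789, d = −0.75 ln(1 − 0.421052) = 0.409907 ≈ 0.4099.
taxon2–taxon3: 7/19 sites differ → p ≈ 0.368421, d = −0.75 ln(1 − 0.491228) = 0.506816 ≈ 0.5068.

d(taxon1,taxon2) = 0.4099, d(taxon1,taxon3) = 0.4099, d(taxon2,taxon3) = 0.5068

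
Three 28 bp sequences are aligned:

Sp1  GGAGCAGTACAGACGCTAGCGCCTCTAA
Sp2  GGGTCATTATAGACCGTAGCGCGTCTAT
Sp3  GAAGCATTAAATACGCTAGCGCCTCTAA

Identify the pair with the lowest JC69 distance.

Sp1 and Sp3

Sp1–Sp2: 8/28 differ, p = 0.286, d = 0.360.
Sp1–Sp3: 4/28 differ, p = 0.143, d = 0.158.
Sp2–Sp3: 9/28 differ, p = 0.321, d = 0.420.
The smallest distance is between Sp1 and Sp3.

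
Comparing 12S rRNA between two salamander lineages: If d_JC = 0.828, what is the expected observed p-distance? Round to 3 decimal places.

0.501

p = (3/4)(1 − e^(−4d/3)) = 0.75 × (1 − e^(-1.104)) = 0.75 × (1 − 0.331542) = 0.501344.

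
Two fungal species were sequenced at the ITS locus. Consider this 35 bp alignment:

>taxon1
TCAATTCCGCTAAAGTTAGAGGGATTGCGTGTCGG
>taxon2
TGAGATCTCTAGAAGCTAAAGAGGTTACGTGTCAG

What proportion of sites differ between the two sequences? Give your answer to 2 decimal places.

The sequences differ at 14 of 35 positions.
p = 14/35 = 0.40.

0.40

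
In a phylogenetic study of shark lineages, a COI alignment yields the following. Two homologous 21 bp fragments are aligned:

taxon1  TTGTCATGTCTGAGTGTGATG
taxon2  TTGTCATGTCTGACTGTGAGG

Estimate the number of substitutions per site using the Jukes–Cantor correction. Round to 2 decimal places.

The sequences differ at 2 of 21 sites (14, 20), so p = 2/21 ≈ 0.095238.
d = −(3/4) ln(1 − 4p/3) = −0.75 ln(1 − 0.126984) = −0.75 ln(0.873016)
  = −0.75 × (-0.135801) = 0.101851 substitutions/site.

0.10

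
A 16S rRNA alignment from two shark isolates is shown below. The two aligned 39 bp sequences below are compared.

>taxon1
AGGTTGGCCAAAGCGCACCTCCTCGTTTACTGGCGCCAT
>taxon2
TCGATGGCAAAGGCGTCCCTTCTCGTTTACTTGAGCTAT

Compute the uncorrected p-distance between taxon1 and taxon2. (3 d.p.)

The sequences differ at 11 of 39 positions.
p = 11/39 = 0.282051… ≈ 0.282 (to 3 d.p.).

0.282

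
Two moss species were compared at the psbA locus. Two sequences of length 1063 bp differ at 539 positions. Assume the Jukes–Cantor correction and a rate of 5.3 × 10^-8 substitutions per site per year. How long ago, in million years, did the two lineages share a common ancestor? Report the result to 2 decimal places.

7.98

p = 539/1063 ≈ 0.507056.
d = −(3/4) ln(1 − 4p/3) = −0.75 ln(1 − 0.676075) = −0.75 ln(0.323925)
  = −0.75 × (-1.127243) = 0.845432 substitutions/site.
Under a molecular clock d = 2μt, so t = d/(2μ) = 0.845432 / (2 × 5.3 × 10^-8) = 7.98 million years.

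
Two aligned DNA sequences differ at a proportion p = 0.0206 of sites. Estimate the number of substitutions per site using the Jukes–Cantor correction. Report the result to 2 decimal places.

0.02

d = −(3/4) ln(1 − 4p/3) = −0.75 ln(1 − 0.027467) = −0.75 ln(0.972533)
  = −0.75 × (-0.027851) = 0.020888 substitutions/site.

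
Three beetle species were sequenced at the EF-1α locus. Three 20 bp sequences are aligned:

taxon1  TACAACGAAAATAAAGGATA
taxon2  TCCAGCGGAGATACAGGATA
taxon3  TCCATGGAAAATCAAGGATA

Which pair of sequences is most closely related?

taxon1–taxon2: 5/20 differ, p = 0.250, d = 0.304.
taxon1–taxon3: 4/20 differ, p = 0.200, d = 0.233.
taxon2–taxon3: 6/20 differ, p = 0.300, d = 0.383.
The smallest distance is between taxon1 and taxon3.

taxon1 and taxon3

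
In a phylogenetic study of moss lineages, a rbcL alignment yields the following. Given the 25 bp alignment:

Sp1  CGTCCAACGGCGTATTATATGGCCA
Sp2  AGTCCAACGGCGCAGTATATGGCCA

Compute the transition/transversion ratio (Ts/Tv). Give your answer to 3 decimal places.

0.500

Transitions are A↔G and C↔T; transversions are all other mismatches.
Transitions: 1. Transversions: 2.
R = 1/2 = 0.500.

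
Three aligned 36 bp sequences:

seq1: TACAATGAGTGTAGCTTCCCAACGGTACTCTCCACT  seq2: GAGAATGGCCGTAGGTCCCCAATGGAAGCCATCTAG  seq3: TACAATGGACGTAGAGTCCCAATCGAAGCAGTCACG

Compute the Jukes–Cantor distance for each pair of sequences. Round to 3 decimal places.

d(seq1,seq2) = 0.673, d(seq1,seq3) = 0.548, d(seq2,seq3) = 0.392

seq1–seq2: 16/36 sites differ → p ≈ 0.444444, d = −0.75 ln(1 − 0.592592) = 0.673455 ≈ 0.673.
seq1–seq3: 14/36 sites differ → p ≈ 0.388889, d = −0.75 ln(1 − 0.518519) = 0.548166 ≈ 0.548.
seq2–seq3: 11/36 sites differ → p ≈ 0.305556, d = −0.75 ln(1 − 0.407408) = 0.392437 ≈ 0.392.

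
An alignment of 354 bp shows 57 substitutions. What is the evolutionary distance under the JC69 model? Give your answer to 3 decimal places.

p = 57/354 ≈ 0.161017.
d = −(3/4) ln(1 − 4p/3) = −0.75 ln(1 − 0.214689) = −0.75 ln(0.785311)
  = −0.75 × (-0.241675) = 0.181256 substitutions/site.

0.181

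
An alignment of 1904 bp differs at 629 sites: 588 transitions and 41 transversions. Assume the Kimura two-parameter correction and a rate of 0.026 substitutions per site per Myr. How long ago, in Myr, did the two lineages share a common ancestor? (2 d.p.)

P = 588/1904 ≈ 0.308824 and Q = 41/1904 ≈ 0.021534.
Under the Kimura two-parameter model, d = −½ ln(1 − 2P − Q) − ¼ ln(1 − 2Q).
1 − 2P − Q = 0.360818, giving −½ ln(0.360818) = 0.509691.
1 − 2Q = 0.956932, giving −¼ ln(0.956932) = 0.011006.
d = 0.509691 + 0.011006 = 0.520697.
Under a molecular clock d = 2μt, so t = d/(2μ) = 0.520697 / (2 × 0.026) = 10.01 Myr.

10.01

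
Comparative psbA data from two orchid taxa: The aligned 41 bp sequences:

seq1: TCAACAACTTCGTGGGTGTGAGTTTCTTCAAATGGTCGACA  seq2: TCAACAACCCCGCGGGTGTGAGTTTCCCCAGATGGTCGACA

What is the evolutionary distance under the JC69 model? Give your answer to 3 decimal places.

The sequences differ at 6 of 41 sites (9, 10, 13, 27, 28, 31), so p = 6/41 ≈ 0.146341.
d = −(3/4) ln(1 − 4p/3) = −0.75 ln(1 − 0.195121) = −0.75 ln(0.804879)
  = −0.75 × (-0.217063) = 0.162797 substitutions/site.

0.163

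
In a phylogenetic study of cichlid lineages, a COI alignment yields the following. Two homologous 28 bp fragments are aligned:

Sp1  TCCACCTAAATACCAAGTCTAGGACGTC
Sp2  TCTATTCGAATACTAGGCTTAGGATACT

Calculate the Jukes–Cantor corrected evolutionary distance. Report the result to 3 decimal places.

The sequences differ at 13 of 28 sites, so p = 13/28 ≈ 0.464286.
d = −(3/4) ln(1 − 4p/3) = −0.75 ln(1 − 0.619048) = −0.75 ln(0.380952)
  = −0.75 × (-0.965082) = 0.723812 substitutions/site.

0.724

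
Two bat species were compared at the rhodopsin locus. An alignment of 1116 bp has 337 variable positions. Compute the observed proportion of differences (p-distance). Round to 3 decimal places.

0.302

p = 337/1116 = 0.301971… ≈ 0.302 (to 3 d.p.).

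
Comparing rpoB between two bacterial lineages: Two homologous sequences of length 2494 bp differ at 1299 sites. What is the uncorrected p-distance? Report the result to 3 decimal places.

p = 1299/2494 = 0.520850… ≈ 0.521 (to 3 d.p.).

0.521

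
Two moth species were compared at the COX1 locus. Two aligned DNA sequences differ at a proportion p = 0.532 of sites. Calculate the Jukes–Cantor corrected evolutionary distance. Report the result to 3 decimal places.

0.927

d = −(3/4) ln(1 − 4p/3) = −0.75 ln(1 − 0.709333) = −0.75 ln(0.290667)
  = −0.75 × (-1.235577) = 0.926683 substitutions/site.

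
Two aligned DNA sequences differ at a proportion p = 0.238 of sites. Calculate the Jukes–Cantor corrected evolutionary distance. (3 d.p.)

0.286

d = −(3/4) ln(1 − 4p/3) = −0.75 ln(1 − 0.317333) = −0.75 ln(0.682667)
  = −0.75 × (-0.381748) = 0.286311 substitutions/site.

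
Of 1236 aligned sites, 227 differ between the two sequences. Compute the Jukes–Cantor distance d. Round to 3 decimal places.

p = 227/1236 ≈ 0.183657.
d = −(3/4) ln(1 − 4p/3) = −0.75 ln(1 − 0.244876) = −0.75 ln(0.755124)
  = −0.75 × (-0.280873) = 0.210655 substitutions/site.

0.211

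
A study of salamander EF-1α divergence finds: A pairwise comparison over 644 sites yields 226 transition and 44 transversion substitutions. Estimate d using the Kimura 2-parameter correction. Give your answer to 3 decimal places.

P = 226/644 ≈ 0.350932 and Q = 44/644 ≈ 0.068323.
Under the Kimura two-parameter model, d = −½ ln(1 − 2P − Q) − ¼ ln(1 − 2Q).
1 − 2P − Q = 0.229813, giving −½ ln(0.229813) = 0.735245.
1 − 2Q = 0.863354, giving −¼ ln(0.863354) = 0.036733.
d = 0.735245 + 0.036733 = 0.771978.

0.772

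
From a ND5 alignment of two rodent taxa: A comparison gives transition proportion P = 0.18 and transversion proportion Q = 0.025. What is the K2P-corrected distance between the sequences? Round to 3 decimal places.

0.256

Under the Kimura two-parameter model, d = −½ ln(1 − 2P − Q) − ¼ ln(1 − 2Q).
1 − 2P − Q = 0.615, giving −½ ln(0.615) = 0.243067.
1 − 2Q = 0.95, giving −¼ ln(0.95) = 0.012823.
d = 0.243067 + 0.012823 = 0.255890.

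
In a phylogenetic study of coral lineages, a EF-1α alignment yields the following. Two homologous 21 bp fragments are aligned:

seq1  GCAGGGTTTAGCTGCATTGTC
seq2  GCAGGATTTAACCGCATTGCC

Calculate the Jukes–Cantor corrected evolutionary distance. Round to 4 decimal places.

0.2197

The sequences differ at 4 of 21 sites (6, 11, 13, 20), so p = 4/21 ≈ 0.190476.
d = −(3/4) ln(1 − 4p/3) = −0.75 ln(1 − 0.253968) = −0.75 ln(0.746032)
  = −0.75 × (-0.292987) = 0.219740 substitutions/site.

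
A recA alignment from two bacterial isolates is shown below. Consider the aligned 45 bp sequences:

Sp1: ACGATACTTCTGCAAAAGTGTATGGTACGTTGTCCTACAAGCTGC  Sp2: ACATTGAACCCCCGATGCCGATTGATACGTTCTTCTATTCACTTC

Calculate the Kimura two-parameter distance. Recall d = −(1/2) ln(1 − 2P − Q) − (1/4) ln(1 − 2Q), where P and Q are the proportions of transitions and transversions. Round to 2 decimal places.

0.89

Of 45 sites, 11 differences are transitions and 12 are transversions, so P = 11/45 ≈ 0.244444 and Q = 12/45 ≈ 0.266667.
Under the Kimura two-parameter model, d = −½ ln(1 − 2P − Q) − ¼ ln(1 − 2Q).
1 − 2P − Q = 0.244445, giving −½ ln(0.244445) = 0.704382.
1 − 2Q = 0.466666, giving −¼ ln(0.466666) = 0.190535.
d = 0.704382 + 0.190535 = 0.894917.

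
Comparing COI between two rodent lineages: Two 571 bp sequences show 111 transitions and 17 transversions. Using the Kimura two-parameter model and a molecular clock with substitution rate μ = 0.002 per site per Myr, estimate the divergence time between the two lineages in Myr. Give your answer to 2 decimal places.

71.62

P = 111/571 ≈ 0.194396 and Q = 17/571 ≈ 0.029772.
Under the Kimura two-parameter model, d = −½ ln(1 − 2P − Q) − ¼ ln(1 − 2Q).
1 − 2P − Q = 0.581436, giving −½ ln(0.581436) = 0.271127.
1 − 2Q = 0.940456, giving −¼ ln(0.940456) = 0.015348.
d = 0.271127 + 0.015348 = 0.286475.
Under a molecular clock d = 2μt, so t = d/(2μ) = 0.286475 / (2 × 0.002) = 71.62 Myr.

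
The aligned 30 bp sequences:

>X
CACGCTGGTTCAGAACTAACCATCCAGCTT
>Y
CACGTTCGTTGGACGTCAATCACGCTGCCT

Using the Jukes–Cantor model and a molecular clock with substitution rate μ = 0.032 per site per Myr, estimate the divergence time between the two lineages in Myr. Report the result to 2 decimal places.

11.41

The sequences differ at 14 of 30 sites, so p = 14/30 ≈ 0.466667.
d = −(3/4) ln(1 − 4p/3) = −0.75 ln(1 − 0.622223) = −0.75 ln(0.377777)
  = −0.75 × (-0.973451) = 0.730088 substitutions/site.
Under a molecular clock d = 2μt, so t = d/(2μ) = 0.730088 / (2 × 0.032) = 11.41 Myr.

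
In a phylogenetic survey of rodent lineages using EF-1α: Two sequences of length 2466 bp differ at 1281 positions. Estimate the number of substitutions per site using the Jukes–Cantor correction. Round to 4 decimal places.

p = 1281/2466 ≈ 0.519465.
d = −(3/4) ln(1 − 4p/3) = −0.75 ln(1 − 0.69262) = −0.75 ln(0.30738)
  = −0.75 × (-1.179671) = 0.884753 substitutions/site.

0.8848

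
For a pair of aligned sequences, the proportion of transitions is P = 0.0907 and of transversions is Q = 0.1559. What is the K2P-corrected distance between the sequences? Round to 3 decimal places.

Under the Kimura two-parameter model, d = −½ ln(1 − 2P − Q) − ¼ ln(1 − 2Q).
1 − 2P − Q = 0.6627, giving −½ ln(0.6627) = 0.205716.
1 − 2Q = 0.6882, giving −¼ ln(0.6882) = 0.093419.
d = 0.205716 + 0.093419 = 0.299135.

0.299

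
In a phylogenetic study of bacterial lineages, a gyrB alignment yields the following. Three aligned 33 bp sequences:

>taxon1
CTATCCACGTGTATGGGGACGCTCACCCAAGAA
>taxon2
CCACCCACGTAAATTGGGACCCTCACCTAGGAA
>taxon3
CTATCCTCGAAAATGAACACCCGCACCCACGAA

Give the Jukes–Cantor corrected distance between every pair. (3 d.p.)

d(taxon1,taxon2) = 0.293, d(taxon1,taxon3) = 0.388, d(taxon2,taxon3) = 0.441

taxon1–taxon2: 8/33 sites differ → p ≈ 0.242424, d = −0.75 ln(1 − 0.323232) = 0.292820 ≈ 0.293.
taxon1–taxon3: 10/33 sites differ → p ≈ 0.30303, d = −0.75 ln(1 − 0.40404) = 0.388186 ≈ 0.388.
taxon2–taxon3: 11/33 sites differ → p ≈ 0.333333, d = −0.75 ln(1 − 0.444444) = 0.440839 ≈ 0.441.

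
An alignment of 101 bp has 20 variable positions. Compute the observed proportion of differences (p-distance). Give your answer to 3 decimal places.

0.198

p = 20/101 = 0.198019… ≈ 0.198 (to 3 d.p.).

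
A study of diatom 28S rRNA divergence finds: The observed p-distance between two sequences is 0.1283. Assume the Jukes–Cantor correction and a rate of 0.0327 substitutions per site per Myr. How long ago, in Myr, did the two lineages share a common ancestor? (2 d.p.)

2.15

d = −(3/4) ln(1 − 4p/3) = −0.75 ln(1 − 0.171067) = −0.75 ln(0.828933)
  = −0.75 × (-0.187616) = 0.140712 substitutions/site.
Under a molecular clock d = 2μt, so t = d/(2μ) = 0.140712 / (2 × 0.0327) = 2.15 Myr.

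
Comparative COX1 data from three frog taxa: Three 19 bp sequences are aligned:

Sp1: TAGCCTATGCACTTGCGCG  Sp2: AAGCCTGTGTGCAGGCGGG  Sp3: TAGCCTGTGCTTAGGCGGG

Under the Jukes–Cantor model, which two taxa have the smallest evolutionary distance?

Sp2 and Sp3

Sp1–Sp2: 7/19 differ, p = 0.368, d = 0.507.
Sp1–Sp3: 6/19 differ, p = 0.316, d = 0.410.
Sp2–Sp3: 4/19 differ, p = 0.211, d = 0.247.
The smallest distance is between Sp2 and Sp3.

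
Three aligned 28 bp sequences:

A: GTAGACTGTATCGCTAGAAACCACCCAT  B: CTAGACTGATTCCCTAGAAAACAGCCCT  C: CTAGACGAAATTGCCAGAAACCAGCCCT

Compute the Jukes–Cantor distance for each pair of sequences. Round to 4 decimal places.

A–B: 7/28 sites differ → p = 0.25, d = −0.75 ln(1 − 0.333333) = 0.304098 ≈ 0.3041.
A–C: 8/28 sites differ → p ≈ 0.285714, d = −0.75 ln(1 − 0.380952) = 0.359679 ≈ 0.3597.
B–C: 7/28 sites differ → p = 0.25, d = −0.75 ln(1 − 0.333333) = 0.304098 ≈ 0.3041.

d(A,B) = 0.3041, d(A,C) = 0.3597, d(B,C) = 0.3041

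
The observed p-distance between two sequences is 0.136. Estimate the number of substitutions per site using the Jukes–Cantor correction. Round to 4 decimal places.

d = −(3/4) ln(1 − 4p/3) = −0.75 ln(1 − 0.181333) = −0.75 ln(0.818667)
  = −0.75 × (-0.200078) = 0.150059 substitutions/site.

0.1501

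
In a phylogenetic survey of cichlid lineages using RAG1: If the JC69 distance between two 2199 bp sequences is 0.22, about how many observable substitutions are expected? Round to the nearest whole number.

419

Invert JC69: p = (3/4)(1 − e^(−4d/3)) = 0.75 × (1 − e^(-0.293333)) = 0.75 × (1 − 0.745774) = 0.190670.
Expected differing sites = pL ≈ 0.190670 × 2199 = 419.28333 ≈ 419.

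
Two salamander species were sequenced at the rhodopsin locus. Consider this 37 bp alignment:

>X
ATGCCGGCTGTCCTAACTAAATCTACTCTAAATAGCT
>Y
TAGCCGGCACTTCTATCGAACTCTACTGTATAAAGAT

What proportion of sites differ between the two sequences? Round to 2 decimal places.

The sequences differ at 12 of 37 positions.
p = 12/37 = 0.324324… ≈ 0.32 (to 2 d.p.).

0.32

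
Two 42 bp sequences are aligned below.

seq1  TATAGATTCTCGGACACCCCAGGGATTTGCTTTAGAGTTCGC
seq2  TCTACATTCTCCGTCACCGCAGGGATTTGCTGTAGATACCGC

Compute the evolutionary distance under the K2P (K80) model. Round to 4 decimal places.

Of 42 sites, 1 differences are transitions and 8 are transversions, so P = 1/42 ≈ 0.02381 and Q = 8/42 ≈ 0.190476.
Under the Kimura two-parameter model, d = −½ ln(1 − 2P − Q) − ¼ ln(1 − 2Q).
1 − 2P − Q = 0.761904, giving −½ ln(0.761904) = 0.135967.
1 − 2Q = 0.619048, giving −¼ ln(0.619048) = 0.119893.
d = 0.135967 + 0.119893 = 0.255860.

0.2559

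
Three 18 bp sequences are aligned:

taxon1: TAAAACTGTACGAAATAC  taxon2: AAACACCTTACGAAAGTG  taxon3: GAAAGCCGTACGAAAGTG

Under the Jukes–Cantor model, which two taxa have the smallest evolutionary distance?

taxon2 and taxon3

taxon1–taxon2: 7/18 differ, p = 0.389, d = 0.548.
taxon1–taxon3: 6/18 differ, p = 0.333, d = 0.441.
taxon2–taxon3: 4/18 differ, p = 0.222, d = 0.264.
The smallest distance is between taxon2 and taxon3.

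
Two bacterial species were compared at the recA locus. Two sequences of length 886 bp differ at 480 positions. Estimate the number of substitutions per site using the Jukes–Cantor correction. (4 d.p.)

0.9610

p = 480/886 ≈ 0.541761.
d = −(3/4) ln(1 − 4p/3) = −0.75 ln(1 − 0.722348) = −0.75 ln(0.277652)
  = −0.75 × (-1.281387) = 0.961040 substitutions/site.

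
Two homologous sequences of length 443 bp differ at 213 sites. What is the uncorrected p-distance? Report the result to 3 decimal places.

p = 213/443 = 0.480812… ≈ 0.481 (to 3 d.p.).

0.481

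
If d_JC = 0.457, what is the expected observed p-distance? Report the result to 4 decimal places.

0.3422

p = (3/4)(1 − e^(−4d/3)) = 0.75 × (1 − e^(-0.609333)) = 0.75 × (1 − 0.543713) = 0.342215.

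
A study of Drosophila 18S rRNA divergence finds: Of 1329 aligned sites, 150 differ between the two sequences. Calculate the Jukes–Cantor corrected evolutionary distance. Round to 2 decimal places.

p = 150/1329 ≈ 0.112867.
d = −(3/4) ln(1 − 4p/3) = −0.75 ln(1 − 0.150489) = −0.75 ln(0.849511)
  = −0.75 × (-0.163094) = 0.122321 substitutions/site.

0.12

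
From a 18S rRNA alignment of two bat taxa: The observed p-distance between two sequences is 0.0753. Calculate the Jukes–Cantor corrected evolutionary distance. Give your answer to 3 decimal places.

0.079

d = −(3/4) ln(1 − 4p/3) = −0.75 ln(1 − 0.1004) = −0.75 ln(0.8996)
  = −0.75 × (-0.105805) = 0.079354 substitutions/site.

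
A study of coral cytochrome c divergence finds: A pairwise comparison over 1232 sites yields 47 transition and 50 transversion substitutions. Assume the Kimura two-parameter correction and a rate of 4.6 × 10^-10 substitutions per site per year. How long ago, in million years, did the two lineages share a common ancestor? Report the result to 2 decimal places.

90.56

P = 47/1232 ≈ 0.038149 and Q = 50/1232 ≈ 0.040584.
Under the Kimura two-parameter model, d = −½ ln(1 − 2P − Q) − ¼ ln(1 − 2Q).
1 − 2P − Q = 0.883118, giving −½ ln(0.883118) = 0.062148.
1 − 2Q = 0.918832, giving −¼ ln(0.918832) = 0.021163.
d = 0.062148 + 0.021163 = 0.083311.
Under a molecular clock d = 2μt, so t = d/(2μ) = 0.083311 / (2 × 4.6 × 10^-10) = 90.56 million years.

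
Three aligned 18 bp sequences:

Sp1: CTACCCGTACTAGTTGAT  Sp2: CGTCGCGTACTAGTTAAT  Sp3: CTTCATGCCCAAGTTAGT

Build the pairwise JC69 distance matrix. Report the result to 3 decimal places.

d(Sp1,Sp2) = 0.264, d(Sp1,Sp3) = 0.673, d(Sp2,Sp3) = 0.548

Sp1–Sp2: 4/18 sites differ → p ≈ 0.222222, d = −0.75 ln(1 − 0.296296) = 0.263548 ≈ 0.264.
Sp1–Sp3: 8/18 sites differ → p ≈ 0.444444, d = −0.75 ln(1 − 0.592592) = 0.673455 ≈ 0.673.
Sp2–Sp3: 7/18 sites differ → p ≈ 0.388889, d = −0.75 ln(1 − 0.518519) = 0.548166 ≈ 0.548.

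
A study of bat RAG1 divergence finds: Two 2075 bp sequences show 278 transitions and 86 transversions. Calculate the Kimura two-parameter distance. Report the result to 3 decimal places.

0.207

P = 278/2075 ≈ 0.133976 and Q = 86/2075 ≈ 0.041446.
Under the Kimura two-parameter model, d = −½ ln(1 − 2P − Q) − ¼ ln(1 − 2Q).
1 − 2P − Q = 0.690602, giving −½ ln(0.690602) = 0.185096.
1 − 2Q = 0.917108, giving −¼ ln(0.917108) = 0.021633.
d = 0.185096 + 0.021633 = 0.206729.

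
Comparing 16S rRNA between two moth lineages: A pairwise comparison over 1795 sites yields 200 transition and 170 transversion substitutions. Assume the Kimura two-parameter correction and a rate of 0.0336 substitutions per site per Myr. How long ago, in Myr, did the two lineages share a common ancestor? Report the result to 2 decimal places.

3.62

P = 200/1795 ≈ 0.111421 and Q = 170/1795 ≈ 0.094708.
Under the Kimura two-parameter model, d = −½ ln(1 − 2P − Q) − ¼ ln(1 − 2Q).
1 − 2P − Q = 0.68245, giving −½ ln(0.68245) = 0.191033.
1 − 2Q = 0.810584, giving −¼ ln(0.810584) = 0.052500.
d = 0.191033 + 0.052500 = 0.243533.
Under a molecular clock d = 2μt, so t = d/(2μ) = 0.243533 / (2 × 0.0336) = 3.62 Myr.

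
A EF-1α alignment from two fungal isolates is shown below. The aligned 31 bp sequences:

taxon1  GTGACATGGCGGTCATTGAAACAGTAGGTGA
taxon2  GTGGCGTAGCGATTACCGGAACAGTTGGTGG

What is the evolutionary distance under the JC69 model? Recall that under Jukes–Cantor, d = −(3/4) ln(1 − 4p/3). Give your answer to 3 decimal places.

The sequences differ at 10 of 31 sites (4, 6, 8, 12, 14, 16, 17, 19, 26, 31), so p = 10/31 ≈ 0.322581.
d = −(3/4) ln(1 − 4p/3) = −0.75 ln(1 − 0.430108) = −0.75 ln(0.569892)
  = −0.75 × (-0.562308) = 0.421731 substitutions/site.

0.422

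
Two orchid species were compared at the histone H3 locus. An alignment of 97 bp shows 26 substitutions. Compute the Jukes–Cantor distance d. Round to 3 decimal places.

p = 26/97 ≈ 0.268041.
d = −(3/4) ln(1 − 4p/3) = −0.75 ln(1 − 0.357388) = −0.75 ln(0.642612)
  = −0.75 × (-0.442214) = 0.331661 substitutions/site.

0.332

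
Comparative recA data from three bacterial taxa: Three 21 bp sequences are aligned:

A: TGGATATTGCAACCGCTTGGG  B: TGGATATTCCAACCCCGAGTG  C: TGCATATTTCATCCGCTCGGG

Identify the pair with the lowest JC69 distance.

A and C

A–B: 5/21 differ, p = 0.238, d = 0.286.
A–C: 4/21 differ, p = 0.190, d = 0.220.
B–C: 7/21 differ, p = 0.333, d = 0.441.
The smallest distance is between A and C.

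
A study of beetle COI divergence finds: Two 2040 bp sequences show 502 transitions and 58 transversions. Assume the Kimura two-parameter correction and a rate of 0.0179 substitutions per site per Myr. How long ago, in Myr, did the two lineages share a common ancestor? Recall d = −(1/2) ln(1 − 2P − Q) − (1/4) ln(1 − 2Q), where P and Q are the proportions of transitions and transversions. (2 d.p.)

10.68

P = 502/2040 ≈ 0.246078 and Q = 58/2040 ≈ 0.028431.
Under the Kimura two-parameter model, d = −½ ln(1 − 2P − Q) − ¼ ln(1 − 2Q).
1 − 2P − Q = 0.479413, giving −½ ln(0.479413) = 0.367596.
1 − 2Q = 0.943138, giving −¼ ln(0.943138) = 0.014636.
d = 0.367596 + 0.014636 = 0.382232.
Under a molecular clock d = 2μt, so t = d/(2μ) = 0.382232 / (2 × 0.0179) = 10.68 Myr.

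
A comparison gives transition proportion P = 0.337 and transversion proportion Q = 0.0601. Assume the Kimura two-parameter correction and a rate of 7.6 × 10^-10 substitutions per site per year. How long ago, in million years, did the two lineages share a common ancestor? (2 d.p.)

Under the Kimura two-parameter model, d = −½ ln(1 − 2P − Q) − ¼ ln(1 − 2Q).
1 − 2P − Q = 0.2659, giving −½ ln(0.2659) = 0.662317.
1 − 2Q = 0.8798, giving −¼ ln(0.8798) = 0.032015.
d = 0.662317 + 0.032015 = 0.694332.
Under a molecular clock d = 2μt, so t = d/(2μ) = 0.694332 / (2 × 7.6 × 10^-10) = 456.80 million years.

456.80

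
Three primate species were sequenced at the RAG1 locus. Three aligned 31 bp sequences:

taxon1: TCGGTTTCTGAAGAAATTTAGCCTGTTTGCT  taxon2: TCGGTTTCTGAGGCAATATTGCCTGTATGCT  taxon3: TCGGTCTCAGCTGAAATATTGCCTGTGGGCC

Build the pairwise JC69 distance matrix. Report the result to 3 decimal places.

taxon1–taxon2: 5/31 sites differ → p ≈ 0.16129, d = −0.75 ln(1 − 0.215053) = 0.181604 ≈ 0.182.
taxon1–taxon3: 9/31 sites differ → p ≈ 0.290323, d = −0.75 ln(1 − 0.387097) = 0.367161 ≈ 0.367.
taxon2–taxon3: 8/31 sites differ → p ≈ 0.258065, d = −0.75 ln(1 − 0.344087) = 0.316295 ≈ 0.316.

d(taxon1,taxon2) = 0.182, d(taxon1,taxon3) = 0.367, d(taxon2,taxon3) = 0.316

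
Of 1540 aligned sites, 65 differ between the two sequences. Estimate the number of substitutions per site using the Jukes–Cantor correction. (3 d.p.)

0.043

p = 65/1540 ≈ 0.042208.
d = −(3/4) ln(1 − 4p/3) = −0.75 ln(1 − 0.056277) = −0.75 ln(0.943723)
  = −0.75 × (-0.057923) = 0.043442 substitutions/site.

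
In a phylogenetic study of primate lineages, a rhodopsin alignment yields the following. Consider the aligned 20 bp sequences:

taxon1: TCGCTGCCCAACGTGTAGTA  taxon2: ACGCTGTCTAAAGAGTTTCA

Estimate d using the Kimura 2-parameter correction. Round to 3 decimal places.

Of 20 sites, 3 differences are transitions and 5 are transversions, so P = 3/20 = 0.15 and Q = 5/20 = 0.25.
Under the Kimura two-parameter model, d = −½ ln(1 − 2P − Q) − ¼ ln(1 − 2Q).
1 − 2P − Q = 0.45, giving −½ ln(0.45) = 0.399254.
1 − 2Q = 0.5, giving −¼ ln(0.5) = 0.173287.
d = 0.399254 + 0.173287 = 0.572541.

0.573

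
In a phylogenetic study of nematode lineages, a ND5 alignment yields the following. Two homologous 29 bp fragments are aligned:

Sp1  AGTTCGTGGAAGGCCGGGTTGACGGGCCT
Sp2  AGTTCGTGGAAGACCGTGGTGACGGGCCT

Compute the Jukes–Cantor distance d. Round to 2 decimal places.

The sequences differ at 3 of 29 sites (13, 17, 19), so p = 3/29 ≈ 0.103448.
d = −(3/4) ln(1 − 4p/3) = −0.75 ln(1 − 0.137931) = −0.75 ln(0.862069)
  = −0.75 × (-0.148420) = 0.111315 substitutions/site.

0.11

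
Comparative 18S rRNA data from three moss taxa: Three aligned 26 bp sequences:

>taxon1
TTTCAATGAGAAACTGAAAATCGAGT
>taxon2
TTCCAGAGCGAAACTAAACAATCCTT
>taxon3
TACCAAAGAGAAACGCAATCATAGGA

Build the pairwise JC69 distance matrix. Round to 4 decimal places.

taxon1–taxon2: 11/26 sites differ → p ≈ 0.423077, d = −0.75 ln(1 − 0.564103) = 0.622762 ≈ 0.6228.
taxon1–taxon3: 12/26 sites differ → p ≈ 0.461538, d = −0.75 ln(1 − 0.615384) = 0.716632 ≈ 0.7166.
taxon2–taxon3: 11/26 sites differ → p ≈ 0.423077, d = −0.75 ln(1 − 0.564103) = 0.622762 ≈ 0.6228.

d(taxon1,taxon2) = 0.6228, d(taxon1,taxon3) = 0.7166, d(taxon2,taxon3) = 0.6228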